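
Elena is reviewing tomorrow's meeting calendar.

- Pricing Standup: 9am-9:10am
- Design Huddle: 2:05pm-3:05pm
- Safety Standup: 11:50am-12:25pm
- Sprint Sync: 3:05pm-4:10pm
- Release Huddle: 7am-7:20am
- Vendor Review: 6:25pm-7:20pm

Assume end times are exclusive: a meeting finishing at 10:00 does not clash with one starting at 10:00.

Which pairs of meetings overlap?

no overlapping pairs

Sorted by start: Release Huddle, Pricing Standup, Safety Standup, Design Huddle, Sprint Sync, Vendor Review.
Pricing Standup starts after Release Huddle ends; Release Huddle is clear from here.
Safety Standup starts after Pricing Standup ends; Pricing Standup is clear from here.
Design Huddle starts after Safety Standup ends; Safety Standup is clear from here.
Sprint Sync starts exactly when Design Huddle ends (back-to-back, no overlap); Design Huddle is clear from here.
Vendor Review starts after Sprint Sync ends.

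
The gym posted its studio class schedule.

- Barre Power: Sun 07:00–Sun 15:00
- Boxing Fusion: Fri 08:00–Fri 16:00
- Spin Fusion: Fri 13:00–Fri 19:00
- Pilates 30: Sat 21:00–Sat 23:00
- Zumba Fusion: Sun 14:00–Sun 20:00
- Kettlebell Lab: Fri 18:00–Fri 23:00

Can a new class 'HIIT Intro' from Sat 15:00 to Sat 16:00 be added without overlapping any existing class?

Boxing Fusion: ends Fri 16:00 at or before HIIT Intro starts Sat 15:00 → clear.
Spin Fusion: ends Fri 19:00 at or before HIIT Intro starts Sat 15:00 → clear.
Kettlebell Lab: ends Fri 23:00 at or before HIIT Intro starts Sat 15:00 → clear.
Pilates 30: starts Sat 21:00 at or after HIIT Intro ends Sat 16:00 → clear.
Barre Power: starts Sun 07:00 at or after HIIT Intro ends Sat 16:00 → clear.
Zumba Fusion: starts Sun 14:00 at or after HIIT Intro ends Sat 16:00 → clear.

Yes — the slot is free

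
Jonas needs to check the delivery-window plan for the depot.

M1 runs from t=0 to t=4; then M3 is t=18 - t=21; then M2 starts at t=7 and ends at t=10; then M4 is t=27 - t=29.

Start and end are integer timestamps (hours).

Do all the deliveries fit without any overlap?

Yes

Sorted by start: M1, M2, M3, M4.
M2 starts after M1 ends — done with M1.
M3 starts after M2 ends — done with M2.
M4 starts after M3 ends.
Every pair is clear; the schedule has no overlaps.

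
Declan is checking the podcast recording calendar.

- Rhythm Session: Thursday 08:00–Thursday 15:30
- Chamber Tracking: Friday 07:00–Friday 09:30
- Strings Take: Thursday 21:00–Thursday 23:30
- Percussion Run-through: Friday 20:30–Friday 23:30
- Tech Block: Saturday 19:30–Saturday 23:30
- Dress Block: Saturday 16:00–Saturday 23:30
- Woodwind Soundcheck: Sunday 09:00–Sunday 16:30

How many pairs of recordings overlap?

Check each pair: they overlap iff neither finishes before the other starts.
Sorted by start: Rhythm Session, Strings Take, Chamber Tracking, Percussion Run-through, Dress Block, Tech Block, Woodwind Soundcheck.
Strings Take starts after Rhythm Session ends, so Rhythm Session has no further overlaps.
Chamber Tracking starts after Strings Take ends, so Strings Take has no further overlaps.
Percussion Run-through starts after Chamber Tracking ends, so Chamber Tracking has no further overlaps.
Dress Block starts after Percussion Run-through ends, so Percussion Run-through has no further overlaps.
Tech Block starts before Dress Block ends → Dress Block and Tech Block overlap.
Woodwind Soundcheck starts after Dress Block ends.
Woodwind Soundcheck starts after Tech Block ends.
Overlapping pairs: Dress Block & Tech Block — 1 in total.

1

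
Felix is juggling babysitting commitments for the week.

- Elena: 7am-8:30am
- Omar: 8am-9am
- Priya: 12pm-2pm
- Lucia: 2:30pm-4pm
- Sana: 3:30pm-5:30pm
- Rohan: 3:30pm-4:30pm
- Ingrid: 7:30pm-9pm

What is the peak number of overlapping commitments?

3

Sweep the timeline, counting +1 at each start and −1 at each end (ends before starts at a tie):
7am start Elena → 1
8am start Omar → 2
8:30am end Elena → 1
9am end Omar → 0
12pm start Priya → 1
2pm end Priya → 0
2:30pm start Lucia → 1
3:30pm start Rohan → 2
3:30pm start Sana → 3
4pm end Lucia → 2
4:30pm end Rohan → 1
5:30pm end Sana → 0
7:30pm start Ingrid → 1
9pm end Ingrid → 0
Peak is 3, at 3:30pm (Lucia, Rohan, Sana).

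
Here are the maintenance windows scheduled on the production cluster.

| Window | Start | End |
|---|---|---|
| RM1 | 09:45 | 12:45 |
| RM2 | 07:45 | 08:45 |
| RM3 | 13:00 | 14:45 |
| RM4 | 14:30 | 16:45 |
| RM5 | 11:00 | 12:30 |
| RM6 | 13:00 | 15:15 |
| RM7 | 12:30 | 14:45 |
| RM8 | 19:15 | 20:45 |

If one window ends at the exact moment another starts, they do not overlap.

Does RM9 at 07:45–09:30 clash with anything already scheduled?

Yes — it overlaps RM2

RM2: starts 07:45 before RM9 ends 09:30, and ends 08:45 after RM9 starts 07:45 → overlap.
RM1: starts 09:45 at or after RM9 ends 09:30 → clear.
RM5: starts 11:00 at or after RM9 ends 09:30 → clear.
RM7: starts 12:30 at or after RM9 ends 09:30 → clear.
RM3: starts 13:00 at or after RM9 ends 09:30 → clear.
RM6: starts 13:00 at or after RM9 ends 09:30 → clear.
RM4: starts 14:30 at or after RM9 ends 09:30 → clear.
RM8: starts 19:15 at or after RM9 ends 09:30 → clear.
RM9 overlaps RM2.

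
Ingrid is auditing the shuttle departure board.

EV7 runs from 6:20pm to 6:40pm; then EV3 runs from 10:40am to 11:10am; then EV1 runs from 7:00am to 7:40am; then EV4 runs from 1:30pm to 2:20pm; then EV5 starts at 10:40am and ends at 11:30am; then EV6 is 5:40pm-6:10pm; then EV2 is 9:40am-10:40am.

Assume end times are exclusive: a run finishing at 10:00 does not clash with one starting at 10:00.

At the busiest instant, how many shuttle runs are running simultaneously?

2

Sweep the timeline, counting +1 at each start and −1 at each end (ends before starts at a tie):
7:00am start EV1 → 1
7:40am end EV1 → 0
9:40am start EV2 → 1
10:40am end EV2 → 0
10:40am start EV3 → 1
10:40am start EV5 → 2
11:10am end EV3 → 1
11:30am end EV5 → 0
1:30pm start EV4 → 1
2:20pm end EV4 → 0
5:40pm start EV6 → 1
6:10pm end EV6 → 0
6:20pm start EV7 → 1
6:40pm end EV7 → 0
Peak is 2, at 10:40am (EV3, EV5).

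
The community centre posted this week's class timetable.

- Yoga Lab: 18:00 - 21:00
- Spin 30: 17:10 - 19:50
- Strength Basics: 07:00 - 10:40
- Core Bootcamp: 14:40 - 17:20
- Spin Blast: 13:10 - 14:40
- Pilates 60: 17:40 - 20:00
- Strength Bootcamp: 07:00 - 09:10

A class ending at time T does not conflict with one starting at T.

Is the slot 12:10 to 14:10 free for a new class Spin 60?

No — it overlaps Spin Blast

Strength Basics: ends 10:40 at or before Spin 60 starts 12:10 → clear.
Strength Bootcamp: ends 09:10 at or before Spin 60 starts 12:10 → clear.
Spin Blast: starts 13:10 before Spin 60 ends 14:10, and ends 14:40 after Spin 60 starts 12:10 → overlap.
Core Bootcamp: starts 14:40 at or after Spin 60 ends 14:10 → clear.
Spin 30: starts 17:10 at or after Spin 60 ends 14:10 → clear.
Pilates 60: starts 17:40 at or after Spin 60 ends 14:10 → clear.
Yoga Lab: starts 18:00 at or after Spin 60 ends 14:10 → clear.
Spin 60 overlaps Spin Blast.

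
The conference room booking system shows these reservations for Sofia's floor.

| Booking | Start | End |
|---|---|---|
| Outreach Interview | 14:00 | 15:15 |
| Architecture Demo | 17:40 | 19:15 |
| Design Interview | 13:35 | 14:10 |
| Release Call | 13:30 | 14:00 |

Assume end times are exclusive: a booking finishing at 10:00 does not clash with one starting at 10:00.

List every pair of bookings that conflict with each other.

Design Interview & Outreach Interview, Design Interview & Release Call

Sorted by start: Release Call, Design Interview, Outreach Interview, Architecture Demo.
Design Interview starts before Release Call ends → Release Call and Design Interview overlap.
Outreach Interview starts exactly when Release Call ends (back-to-back, no overlap), so nothing later overlaps Release Call either.
Outreach Interview starts before Design Interview ends → Design Interview and Outreach Interview overlap.
Architecture Demo starts after Design Interview ends.
Architecture Demo starts after Outreach Interview ends.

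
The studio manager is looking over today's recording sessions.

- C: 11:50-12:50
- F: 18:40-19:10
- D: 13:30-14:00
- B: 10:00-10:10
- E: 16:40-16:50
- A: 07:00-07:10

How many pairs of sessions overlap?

0

Two intervals overlap when each starts before the other ends.
Sorted by start: A, B, C, D, E, F.
B starts after A ends, so nothing later overlaps A either.
C starts after B ends, so nothing later overlaps B either.
D starts after C ends, so nothing later overlaps C either.
E starts after D ends, so nothing later overlaps D either.
F starts after E ends.
No pair overlaps.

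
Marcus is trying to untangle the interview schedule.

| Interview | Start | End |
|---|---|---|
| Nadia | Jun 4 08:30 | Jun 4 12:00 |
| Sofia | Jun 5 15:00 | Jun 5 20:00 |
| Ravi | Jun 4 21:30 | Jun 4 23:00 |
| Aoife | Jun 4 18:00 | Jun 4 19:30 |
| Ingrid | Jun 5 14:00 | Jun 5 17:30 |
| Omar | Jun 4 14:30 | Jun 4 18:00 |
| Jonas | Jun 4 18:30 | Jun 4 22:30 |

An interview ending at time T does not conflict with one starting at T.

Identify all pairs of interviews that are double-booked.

Aoife & Jonas, Ingrid & Sofia, Jonas & Ravi

Check each pair: they overlap iff neither finishes before the other starts.
Sorted by start: Nadia, Omar, Aoife, Jonas, Ravi, Ingrid, Sofia.
Omar starts after Nadia ends; Nadia is clear from here.
Aoife starts exactly when Omar ends (back-to-back, no overlap); Omar is clear from here.
Jonas starts before Aoife ends → Aoife and Jonas overlap.
Ravi starts after Aoife ends; Aoife is clear from here.
Ravi starts before Jonas ends → Jonas and Ravi overlap.
Ingrid starts after Jonas ends; Jonas is clear from here.
Ingrid starts after Ravi ends; Ravi is clear from here.
Sofia starts before Ingrid ends → Ingrid and Sofia overlap.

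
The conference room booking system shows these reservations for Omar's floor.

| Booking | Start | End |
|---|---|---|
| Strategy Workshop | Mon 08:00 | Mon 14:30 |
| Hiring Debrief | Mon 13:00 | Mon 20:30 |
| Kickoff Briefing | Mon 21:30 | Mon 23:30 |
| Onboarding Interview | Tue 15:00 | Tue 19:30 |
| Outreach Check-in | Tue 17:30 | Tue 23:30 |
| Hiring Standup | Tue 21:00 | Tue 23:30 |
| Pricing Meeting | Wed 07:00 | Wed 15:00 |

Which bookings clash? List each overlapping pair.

Check each pair: they overlap iff neither finishes before the other starts.
Sorted by start: Strategy Workshop, Hiring Debrief, Kickoff Briefing, Onboarding Interview, Outreach Check-in, Hiring Standup, Pricing Meeting.
Hiring Debrief starts before Strategy Workshop ends → Strategy Workshop and Hiring Debrief overlap.
Kickoff Briefing starts after Strategy Workshop ends — done with Strategy Workshop.
Kickoff Briefing starts after Hiring Debrief ends — done with Hiring Debrief.
Onboarding Interview starts after Kickoff Briefing ends — done with Kickoff Briefing.
Outreach Check-in starts before Onboarding Interview ends → Onboarding Interview and Outreach Check-in overlap.
Hiring Standup starts after Onboarding Interview ends — done with Onboarding Interview.
Hiring Standup starts before Outreach Check-in ends → Outreach Check-in and Hiring Standup overlap.
Pricing Meeting starts after Outreach Check-in ends.
Pricing Meeting starts after Hiring Standup ends.

Hiring Debrief & Strategy Workshop, Hiring Standup & Outreach Check-in, Onboarding Interview & Outreach Check-in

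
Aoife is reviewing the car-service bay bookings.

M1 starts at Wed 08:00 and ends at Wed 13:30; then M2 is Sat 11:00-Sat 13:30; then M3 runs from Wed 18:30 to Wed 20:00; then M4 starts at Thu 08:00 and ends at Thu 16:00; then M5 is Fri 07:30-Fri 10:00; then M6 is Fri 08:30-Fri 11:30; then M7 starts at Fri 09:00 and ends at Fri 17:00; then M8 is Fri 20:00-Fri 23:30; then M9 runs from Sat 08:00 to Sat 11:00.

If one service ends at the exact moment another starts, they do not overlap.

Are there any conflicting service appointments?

Sorted by start: M1, M3, M4, M5, M6, M7, M8, M9, M2.
M3 starts after M1 ends, so M1 has no further overlaps.
M4 starts after M3 ends, so M3 has no further overlaps.
M5 starts after M4 ends, so M4 has no further overlaps.
M6 starts before M5 ends → M5 and M6 overlap.
That's a conflict, so the schedule is not conflict-free.

Yes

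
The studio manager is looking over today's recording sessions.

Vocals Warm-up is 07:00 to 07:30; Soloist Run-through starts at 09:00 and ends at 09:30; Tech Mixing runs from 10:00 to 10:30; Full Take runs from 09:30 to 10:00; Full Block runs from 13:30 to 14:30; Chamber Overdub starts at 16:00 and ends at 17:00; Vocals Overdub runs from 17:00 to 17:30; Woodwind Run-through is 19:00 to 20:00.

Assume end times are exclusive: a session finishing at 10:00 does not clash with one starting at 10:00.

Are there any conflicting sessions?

Sorted by start: Vocals Warm-up, Soloist Run-through, Full Take, Tech Mixing, Full Block, Chamber Overdub, Vocals Overdub, Woodwind Run-through.
Soloist Run-through starts after Vocals Warm-up ends, so Vocals Warm-up has no further overlaps.
Full Take starts exactly when Soloist Run-through ends (back-to-back, no overlap), so Soloist Run-through has no further overlaps.
Tech Mixing starts exactly when Full Take ends (back-to-back, no overlap), so Full Take has no further overlaps.
Full Block starts after Tech Mixing ends, so Tech Mixing has no further overlaps.
Chamber Overdub starts after Full Block ends, so Full Block has no further overlaps.
Vocals Overdub starts exactly when Chamber Overdub ends (back-to-back, no overlap), so Chamber Overdub has no further overlaps.
Woodwind Run-through starts after Vocals Overdub ends.
Every pair is clear; the schedule has no overlaps.

No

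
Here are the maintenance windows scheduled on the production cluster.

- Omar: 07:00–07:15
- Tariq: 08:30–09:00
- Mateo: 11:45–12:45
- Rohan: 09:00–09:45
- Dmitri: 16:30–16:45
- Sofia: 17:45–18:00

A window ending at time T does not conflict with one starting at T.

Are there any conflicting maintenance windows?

Sorted by start: Omar, Tariq, Rohan, Mateo, Dmitri, Sofia.
Tariq starts after Omar ends, so Omar has no further overlaps.
Rohan starts exactly when Tariq ends (back-to-back, no overlap), so Tariq has no further overlaps.
Mateo starts after Rohan ends, so Rohan has no further overlaps.
Dmitri starts after Mateo ends, so Mateo has no further overlaps.
Sofia starts after Dmitri ends.
Every pair is clear; the schedule has no overlaps.

No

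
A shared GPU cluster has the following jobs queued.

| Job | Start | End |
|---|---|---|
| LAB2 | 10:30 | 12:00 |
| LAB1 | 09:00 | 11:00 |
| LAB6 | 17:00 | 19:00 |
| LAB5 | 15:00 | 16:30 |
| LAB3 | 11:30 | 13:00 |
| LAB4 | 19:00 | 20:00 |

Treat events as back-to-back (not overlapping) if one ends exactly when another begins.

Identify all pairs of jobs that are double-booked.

Sorted by start: LAB1, LAB2, LAB3, LAB5, LAB6, LAB4.
LAB2 starts before LAB1 ends → LAB1 and LAB2 overlap.
LAB3 starts after LAB1 ends, so nothing later overlaps LAB1 either.
LAB3 starts before LAB2 ends → LAB2 and LAB3 overlap.
LAB5 starts after LAB2 ends, so nothing later overlaps LAB2 either.
LAB5 starts after LAB3 ends, so nothing later overlaps LAB3 either.
LAB6 starts after LAB5 ends, so nothing later overlaps LAB5 either.
LAB4 starts exactly when LAB6 ends (back-to-back, no overlap).

LAB1 & LAB2, LAB2 & LAB3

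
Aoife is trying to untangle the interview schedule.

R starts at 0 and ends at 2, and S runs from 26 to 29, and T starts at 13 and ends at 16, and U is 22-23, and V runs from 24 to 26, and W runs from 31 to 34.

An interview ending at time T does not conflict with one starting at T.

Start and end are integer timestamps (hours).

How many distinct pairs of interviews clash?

0

Sorted by start: R, T, U, V, S, W.
T starts after R ends — done with R.
U starts after T ends — done with T.
V starts after U ends — done with U.
S starts exactly when V ends (back-to-back, no overlap) — done with V.
W starts after S ends.
No pair overlaps.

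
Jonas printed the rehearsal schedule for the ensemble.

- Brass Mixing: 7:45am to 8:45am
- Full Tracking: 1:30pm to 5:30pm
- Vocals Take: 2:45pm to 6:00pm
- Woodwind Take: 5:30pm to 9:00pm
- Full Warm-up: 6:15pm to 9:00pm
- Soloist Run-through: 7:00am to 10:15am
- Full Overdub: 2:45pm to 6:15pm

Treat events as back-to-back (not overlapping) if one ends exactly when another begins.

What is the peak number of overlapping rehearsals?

Sort all start/end points and keep a running count:
7:00am start Soloist Run-through → 1
7:45am start Brass Mixing → 2
8:45am end Brass Mixing → 1
10:15am end Soloist Run-through → 0
1:30pm start Full Tracking → 1
2:45pm start Full Overdub → 2
2:45pm start Vocals Take → 3
5:30pm end Full Tracking → 2
5:30pm start Woodwind Take → 3
6:00pm end Vocals Take → 2
6:15pm end Full Overdub → 1
6:15pm start Full Warm-up → 2
9:00pm end Full Warm-up → 1
9:00pm end Woodwind Take → 0
Peak is 3, at 2:45pm (Full Overdub, Full Tracking, Vocals Take).

3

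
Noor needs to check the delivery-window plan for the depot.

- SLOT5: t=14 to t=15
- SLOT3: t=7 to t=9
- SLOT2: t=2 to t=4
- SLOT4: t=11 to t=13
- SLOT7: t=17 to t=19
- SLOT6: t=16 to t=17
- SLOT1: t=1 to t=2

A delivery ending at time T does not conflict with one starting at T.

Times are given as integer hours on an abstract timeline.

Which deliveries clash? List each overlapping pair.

none

Sorted by start: SLOT1, SLOT2, SLOT3, SLOT4, SLOT5, SLOT6, SLOT7.
SLOT2 starts exactly when SLOT1 ends (back-to-back, no overlap), so SLOT1 has no further overlaps.
SLOT3 starts after SLOT2 ends, so SLOT2 has no further overlaps.
SLOT4 starts after SLOT3 ends, so SLOT3 has no further overlaps.
SLOT5 starts after SLOT4 ends, so SLOT4 has no further overlaps.
SLOT6 starts after SLOT5 ends, so SLOT5 has no further overlaps.
SLOT7 starts exactly when SLOT6 ends (back-to-back, no overlap).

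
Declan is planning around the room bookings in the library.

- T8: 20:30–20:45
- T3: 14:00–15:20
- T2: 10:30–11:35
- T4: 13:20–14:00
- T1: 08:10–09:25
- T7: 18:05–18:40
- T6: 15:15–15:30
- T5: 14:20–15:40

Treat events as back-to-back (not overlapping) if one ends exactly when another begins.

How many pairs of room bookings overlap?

3

Two intervals overlap when each starts before the other ends.
Sorted by start: T1, T2, T4, T3, T5, T6, T7, T8.
T2 starts after T1 ends; T1 is clear from here.
T4 starts after T2 ends; T2 is clear from here.
T3 starts exactly when T4 ends (back-to-back, no overlap); T4 is clear from here.
T5 starts before T3 ends → T3 and T5 overlap.
T6 starts before T3 ends → T3 and T6 overlap.
T7 starts after T3 ends; T3 is clear from here.
T6 starts before T5 ends → T5 and T6 overlap.
T7 starts after T5 ends; T5 is clear from here.
T7 starts after T6 ends; T6 is clear from here.
T8 starts after T7 ends.
Overlapping pairs: T3 & T5, T3 & T6, T5 & T6 — 3 in total.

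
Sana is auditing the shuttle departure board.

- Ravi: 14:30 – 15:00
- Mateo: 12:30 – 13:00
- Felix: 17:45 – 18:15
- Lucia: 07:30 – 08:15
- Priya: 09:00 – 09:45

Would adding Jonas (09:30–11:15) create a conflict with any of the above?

Lucia: ends 08:15 at or before Jonas starts 09:30 → clear.
Priya: starts 09:00 before Jonas ends 11:15, and ends 09:45 after Jonas starts 09:30 → overlap.
Mateo: starts 12:30 at or after Jonas ends 11:15 → clear.
Ravi: starts 14:30 at or after Jonas ends 11:15 → clear.
Felix: starts 17:45 at or after Jonas ends 11:15 → clear.
Jonas overlaps Priya.

Yes — it overlaps Priya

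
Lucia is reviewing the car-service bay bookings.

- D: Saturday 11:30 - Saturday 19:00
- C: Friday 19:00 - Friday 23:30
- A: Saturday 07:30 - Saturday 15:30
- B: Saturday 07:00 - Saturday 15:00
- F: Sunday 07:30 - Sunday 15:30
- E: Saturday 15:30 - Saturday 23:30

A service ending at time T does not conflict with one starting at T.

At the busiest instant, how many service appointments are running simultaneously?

Walk through starts and ends in time order (an end at T is processed before a start at T):
Friday 19:00 start C → 1
Friday 23:30 end C → 0
Saturday 07:00 start B → 1
Saturday 07:30 start A → 2
Saturday 11:30 start D → 3
Saturday 15:00 end B → 2
Saturday 15:30 end A → 1
Saturday 15:30 start E → 2
Saturday 19:00 end D → 1
Saturday 23:30 end E → 0
Sunday 07:30 start F → 1
Sunday 15:30 end F → 0
Peak is 3, at Saturday 11:30 (A, B, D).

3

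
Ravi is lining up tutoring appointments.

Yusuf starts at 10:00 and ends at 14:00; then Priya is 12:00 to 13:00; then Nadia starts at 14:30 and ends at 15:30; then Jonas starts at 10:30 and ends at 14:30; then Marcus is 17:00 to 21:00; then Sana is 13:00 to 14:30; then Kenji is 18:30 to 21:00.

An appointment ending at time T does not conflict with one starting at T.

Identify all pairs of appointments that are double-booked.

Jonas & Priya, Jonas & Sana, Jonas & Yusuf, Kenji & Marcus, Priya & Yusuf, Sana & Yusuf

Sorted by start: Yusuf, Jonas, Priya, Sana, Nadia, Marcus, Kenji.
Jonas starts before Yusuf ends → Yusuf and Jonas overlap.
Priya starts before Yusuf ends → Yusuf and Priya overlap.
Sana starts before Yusuf ends → Yusuf and Sana overlap.
Nadia starts after Yusuf ends — done with Yusuf.
Priya starts before Jonas ends → Jonas and Priya overlap.
Sana starts before Jonas ends → Jonas and Sana overlap.
Nadia starts exactly when Jonas ends (back-to-back, no overlap) — done with Jonas.
Sana starts exactly when Priya ends (back-to-back, no overlap) — done with Priya.
Nadia starts exactly when Sana ends (back-to-back, no overlap) — done with Sana.
Marcus starts after Nadia ends — done with Nadia.
Kenji starts before Marcus ends → Marcus and Kenji overlap.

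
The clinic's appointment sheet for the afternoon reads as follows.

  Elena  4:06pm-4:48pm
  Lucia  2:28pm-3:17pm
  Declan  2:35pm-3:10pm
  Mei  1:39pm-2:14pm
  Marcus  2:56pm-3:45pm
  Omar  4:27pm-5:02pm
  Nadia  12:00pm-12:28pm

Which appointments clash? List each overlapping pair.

Sorted by start: Nadia, Mei, Lucia, Declan, Marcus, Elena, Omar.
Mei starts after Nadia ends; Nadia is clear from here.
Lucia starts after Mei ends; Mei is clear from here.
Declan starts before Lucia ends → Lucia and Declan overlap.
Marcus starts before Lucia ends → Lucia and Marcus overlap.
Elena starts after Lucia ends; Lucia is clear from here.
Marcus starts before Declan ends → Declan and Marcus overlap.
Elena starts after Declan ends; Declan is clear from here.
Elena starts after Marcus ends; Marcus is clear from here.
Omar starts before Elena ends → Elena and Omar overlap.

Declan & Lucia, Declan & Marcus, Elena & Omar, Lucia & Marcus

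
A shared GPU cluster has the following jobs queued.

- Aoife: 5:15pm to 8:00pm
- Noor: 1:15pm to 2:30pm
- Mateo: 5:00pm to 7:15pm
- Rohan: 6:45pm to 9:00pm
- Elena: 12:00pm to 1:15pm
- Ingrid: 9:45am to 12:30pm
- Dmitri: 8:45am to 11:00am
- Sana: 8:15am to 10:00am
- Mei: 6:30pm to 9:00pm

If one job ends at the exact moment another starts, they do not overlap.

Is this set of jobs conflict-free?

No

Sorted by start: Sana, Dmitri, Ingrid, Elena, Noor, Mateo, Aoife, Mei, Rohan.
Dmitri starts before Sana ends → Sana and Dmitri overlap.
That's a conflict, so the schedule is not conflict-free.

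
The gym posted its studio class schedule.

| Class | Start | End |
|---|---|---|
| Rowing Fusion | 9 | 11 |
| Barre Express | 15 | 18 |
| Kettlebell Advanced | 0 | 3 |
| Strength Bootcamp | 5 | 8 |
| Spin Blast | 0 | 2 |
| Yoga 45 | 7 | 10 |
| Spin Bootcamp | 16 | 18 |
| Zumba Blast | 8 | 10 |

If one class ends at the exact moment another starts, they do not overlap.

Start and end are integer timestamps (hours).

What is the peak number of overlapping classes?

Walk through starts and ends in time order (an end at T is processed before a start at T):
0 start Kettlebell Advanced → 1
0 start Spin Blast → 2
2 end Spin Blast → 1
3 end Kettlebell Advanced → 0
5 start Strength Bootcamp → 1
7 start Yoga 45 → 2
8 end Strength Bootcamp → 1
8 start Zumba Blast → 2
9 start Rowing Fusion → 3
10 end Yoga 45 → 2
10 end Zumba Blast → 1
11 end Rowing Fusion → 0
15 start Barre Express → 1
16 start Spin Bootcamp → 2
18 end Barre Express → 1
18 end Spin Bootcamp → 0
Peak is 3, at 9 (Rowing Fusion, Yoga 45, Zumba Blast).

3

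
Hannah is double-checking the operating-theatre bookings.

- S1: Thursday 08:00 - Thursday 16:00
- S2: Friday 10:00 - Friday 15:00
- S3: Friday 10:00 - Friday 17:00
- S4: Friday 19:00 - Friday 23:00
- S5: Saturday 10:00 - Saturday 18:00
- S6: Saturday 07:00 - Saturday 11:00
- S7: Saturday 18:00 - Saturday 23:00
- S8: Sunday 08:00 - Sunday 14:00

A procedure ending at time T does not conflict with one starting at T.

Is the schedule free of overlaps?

Two intervals overlap when each starts before the other ends.
Sorted by start: S1, S2, S3, S4, S6, S5, S7, S8.
S2 starts after S1 ends, so S1 has no further overlaps.
S3 starts before S2 ends → S2 and S3 overlap.
That's a conflict, so the schedule is not conflict-free.

No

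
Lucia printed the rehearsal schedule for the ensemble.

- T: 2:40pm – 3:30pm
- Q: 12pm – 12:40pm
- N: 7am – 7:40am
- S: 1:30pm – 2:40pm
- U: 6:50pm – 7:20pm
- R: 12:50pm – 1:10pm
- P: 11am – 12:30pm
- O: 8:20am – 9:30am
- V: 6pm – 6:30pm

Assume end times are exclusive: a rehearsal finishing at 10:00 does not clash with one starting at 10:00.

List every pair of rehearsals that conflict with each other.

P & Q

Two intervals overlap when each starts before the other ends.
Sorted by start: N, O, P, Q, R, S, T, V, U.
O starts after N ends; N is clear from here.
P starts after O ends; O is clear from here.
Q starts before P ends → P and Q overlap.
R starts after P ends; P is clear from here.
R starts after Q ends; Q is clear from here.
S starts after R ends; R is clear from here.
T starts exactly when S ends (back-to-back, no overlap); S is clear from here.
V starts after T ends; T is clear from here.
U starts after V ends.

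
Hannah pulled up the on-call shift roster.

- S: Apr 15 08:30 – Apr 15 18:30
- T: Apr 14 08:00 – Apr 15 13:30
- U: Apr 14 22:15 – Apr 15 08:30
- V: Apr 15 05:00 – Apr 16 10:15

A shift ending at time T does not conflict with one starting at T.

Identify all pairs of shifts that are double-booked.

Sorted by start: T, U, V, S.
U starts before T ends → T and U overlap.
V starts before T ends → T and V overlap.
S starts before T ends → T and S overlap.
V starts before U ends → U and V overlap.
S starts exactly when U ends (back-to-back, no overlap).
S starts before V ends → V and S overlap.

S & T, S & V, T & U, T & V, U & V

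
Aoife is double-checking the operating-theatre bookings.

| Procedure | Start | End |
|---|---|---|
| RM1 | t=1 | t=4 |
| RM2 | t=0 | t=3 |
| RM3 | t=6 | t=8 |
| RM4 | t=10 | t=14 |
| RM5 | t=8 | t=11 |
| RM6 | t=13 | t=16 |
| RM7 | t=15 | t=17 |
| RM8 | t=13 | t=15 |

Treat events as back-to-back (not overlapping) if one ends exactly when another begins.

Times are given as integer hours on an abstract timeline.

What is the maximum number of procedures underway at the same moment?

Sweep the timeline, counting +1 at each start and −1 at each end (ends before starts at a tie):
t=0 start RM2 → 1
t=1 start RM1 → 2
t=3 end RM2 → 1
t=4 end RM1 → 0
t=6 start RM3 → 1
t=8 end RM3 → 0
t=8 start RM5 → 1
t=10 start RM4 → 2
t=11 end RM5 → 1
t=13 start RM6 → 2
t=13 start RM8 → 3
t=14 end RM4 → 2
t=15 end RM8 → 1
t=15 start RM7 → 2
t=16 end RM6 → 1
t=17 end RM7 → 0
Peak is 3, at t=13 (RM4, RM6, RM8).

3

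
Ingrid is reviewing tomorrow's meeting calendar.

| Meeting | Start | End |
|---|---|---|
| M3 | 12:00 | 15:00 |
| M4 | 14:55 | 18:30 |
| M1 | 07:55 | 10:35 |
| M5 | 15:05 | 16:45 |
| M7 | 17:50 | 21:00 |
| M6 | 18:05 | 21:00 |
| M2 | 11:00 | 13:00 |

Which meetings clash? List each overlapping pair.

M2 & M3, M3 & M4, M4 & M5, M4 & M6, M4 & M7, M6 & M7

Check each pair: they overlap iff neither finishes before the other starts.
Sorted by start: M1, M2, M3, M4, M5, M7, M6.
M2 starts after M1 ends — done with M1.
M3 starts before M2 ends → M2 and M3 overlap.
M4 starts after M2 ends — done with M2.
M4 starts before M3 ends → M3 and M4 overlap.
M5 starts after M3 ends — done with M3.
M5 starts before M4 ends → M4 and M5 overlap.
M7 starts before M4 ends → M4 and M7 overlap.
M6 starts before M4 ends → M4 and M6 overlap.
M7 starts after M5 ends — done with M5.
M6 starts before M7 ends → M7 and M6 overlap.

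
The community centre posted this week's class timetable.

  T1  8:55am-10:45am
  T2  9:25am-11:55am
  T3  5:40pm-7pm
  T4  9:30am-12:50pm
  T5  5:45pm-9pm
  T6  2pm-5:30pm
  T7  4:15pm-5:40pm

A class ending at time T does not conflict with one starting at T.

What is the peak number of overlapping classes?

Sweep the timeline, counting +1 at each start and −1 at each end (ends before starts at a tie):
8:55am start T1 → 1
9:25am start T2 → 2
9:30am start T4 → 3
10:45am end T1 → 2
11:55am end T2 → 1
12:50pm end T4 → 0
2pm start T6 → 1
4:15pm start T7 → 2
5:30pm end T6 → 1
5:40pm end T7 → 0
5:40pm start T3 → 1
5:45pm start T5 → 2
7pm end T3 → 1
9pm end T5 → 0
Peak is 3, at 9:30am (T1, T2, T4).

3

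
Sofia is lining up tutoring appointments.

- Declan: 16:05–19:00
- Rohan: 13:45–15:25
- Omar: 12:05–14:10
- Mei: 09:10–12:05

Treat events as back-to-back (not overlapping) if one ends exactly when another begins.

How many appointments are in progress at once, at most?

Walk through starts and ends in time order (an end at T is processed before a start at T):
09:10 start Mei → 1
12:05 end Mei → 0
12:05 start Omar → 1
13:45 start Rohan → 2
14:10 end Omar → 1
15:25 end Rohan → 0
16:05 start Declan → 1
19:00 end Declan → 0
Peak is 2, at 13:45 (Omar, Rohan).

2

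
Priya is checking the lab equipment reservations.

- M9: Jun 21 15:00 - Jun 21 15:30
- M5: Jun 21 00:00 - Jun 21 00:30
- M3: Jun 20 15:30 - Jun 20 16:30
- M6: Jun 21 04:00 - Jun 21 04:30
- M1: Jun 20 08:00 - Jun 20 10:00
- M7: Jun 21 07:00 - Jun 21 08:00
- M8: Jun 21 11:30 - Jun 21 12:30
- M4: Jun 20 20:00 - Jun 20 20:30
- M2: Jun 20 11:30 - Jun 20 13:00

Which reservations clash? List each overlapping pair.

no conflicts

Two intervals overlap when each starts before the other ends.
Sorted by start: M1, M2, M3, M4, M5, M6, M7, M8, M9.
M2 starts after M1 ends — done with M1.
M3 starts after M2 ends — done with M2.
M4 starts after M3 ends — done with M3.
M5 starts after M4 ends — done with M4.
M6 starts after M5 ends — done with M5.
M7 starts after M6 ends — done with M6.
M8 starts after M7 ends — done with M7.
M9 starts after M8 ends.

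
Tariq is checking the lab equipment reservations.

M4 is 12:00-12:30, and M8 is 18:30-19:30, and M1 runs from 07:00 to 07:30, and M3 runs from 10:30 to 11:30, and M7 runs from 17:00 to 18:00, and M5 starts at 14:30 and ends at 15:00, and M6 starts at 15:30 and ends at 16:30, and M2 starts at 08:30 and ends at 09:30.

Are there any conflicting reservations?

No

Sorted by start: M1, M2, M3, M4, M5, M6, M7, M8.
M2 starts after M1 ends — done with M1.
M3 starts after M2 ends — done with M2.
M4 starts after M3 ends — done with M3.
M5 starts after M4 ends — done with M4.
M6 starts after M5 ends — done with M5.
M7 starts after M6 ends — done with M6.
M8 starts after M7 ends.
Every pair is clear; the schedule has no overlaps.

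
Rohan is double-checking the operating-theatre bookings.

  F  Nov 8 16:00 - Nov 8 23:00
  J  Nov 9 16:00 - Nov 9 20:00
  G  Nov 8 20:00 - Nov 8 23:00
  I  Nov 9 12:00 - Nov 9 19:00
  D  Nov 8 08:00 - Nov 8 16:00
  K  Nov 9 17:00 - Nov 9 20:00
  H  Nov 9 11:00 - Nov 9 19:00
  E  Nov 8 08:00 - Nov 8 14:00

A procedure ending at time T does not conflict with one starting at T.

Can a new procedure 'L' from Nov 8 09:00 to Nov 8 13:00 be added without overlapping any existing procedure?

D: starts Nov 8 08:00 before L ends Nov 8 13:00, and ends Nov 8 16:00 after L starts Nov 8 09:00 → overlap.
E: starts Nov 8 08:00 before L ends Nov 8 13:00, and ends Nov 8 14:00 after L starts Nov 8 09:00 → overlap.
F: starts Nov 8 16:00 at or after L ends Nov 8 13:00 → clear.
G: starts Nov 8 20:00 at or after L ends Nov 8 13:00 → clear.
H: starts Nov 9 11:00 at or after L ends Nov 8 13:00 → clear.
I: starts Nov 9 12:00 at or after L ends Nov 8 13:00 → clear.
J: starts Nov 9 16:00 at or after L ends Nov 8 13:00 → clear.
K: starts Nov 9 17:00 at or after L ends Nov 8 13:00 → clear.
L overlaps D, E.

No — it overlaps D, E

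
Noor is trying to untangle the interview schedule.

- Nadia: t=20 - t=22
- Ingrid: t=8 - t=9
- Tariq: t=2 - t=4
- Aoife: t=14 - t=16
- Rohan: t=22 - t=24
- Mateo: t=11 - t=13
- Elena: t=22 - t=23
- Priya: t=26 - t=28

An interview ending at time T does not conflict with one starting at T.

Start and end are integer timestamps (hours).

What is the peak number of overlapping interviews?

2

Walk through starts and ends in time order (an end at T is processed before a start at T):
t=2 start Tariq → 1
t=4 end Tariq → 0
t=8 start Ingrid → 1
t=9 end Ingrid → 0
t=11 start Mateo → 1
t=13 end Mateo → 0
t=14 start Aoife → 1
t=16 end Aoife → 0
t=20 start Nadia → 1
t=22 end Nadia → 0
t=22 start Elena → 1
t=22 start Rohan → 2
t=23 end Elena → 1
t=24 end Rohan → 0
t=26 start Priya → 1
t=28 end Priya → 0
Peak is 2, at t=22 (Elena, Rohan).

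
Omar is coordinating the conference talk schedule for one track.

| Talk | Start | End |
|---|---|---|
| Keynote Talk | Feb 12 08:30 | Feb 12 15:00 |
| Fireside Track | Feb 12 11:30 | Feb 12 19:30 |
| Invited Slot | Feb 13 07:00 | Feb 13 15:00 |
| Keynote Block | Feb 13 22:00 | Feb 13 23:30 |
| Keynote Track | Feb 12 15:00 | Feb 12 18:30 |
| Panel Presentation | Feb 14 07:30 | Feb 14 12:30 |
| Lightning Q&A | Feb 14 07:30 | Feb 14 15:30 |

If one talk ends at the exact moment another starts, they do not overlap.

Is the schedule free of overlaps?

No

Sorted by start: Keynote Talk, Fireside Track, Keynote Track, Invited Slot, Keynote Block, Panel Presentation, Lightning Q&A.
Fireside Track starts before Keynote Talk ends → Keynote Talk and Fireside Track overlap.
That's a conflict, so the schedule is not conflict-free.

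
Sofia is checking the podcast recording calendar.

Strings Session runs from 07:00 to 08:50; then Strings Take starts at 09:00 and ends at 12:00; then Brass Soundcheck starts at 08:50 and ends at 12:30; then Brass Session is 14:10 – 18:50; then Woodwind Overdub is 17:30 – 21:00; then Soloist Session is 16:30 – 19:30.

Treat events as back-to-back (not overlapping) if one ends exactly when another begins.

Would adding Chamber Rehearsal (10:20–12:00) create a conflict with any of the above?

Yes — it overlaps Brass Soundcheck, Strings Take

Strings Session: ends 08:50 at or before Chamber Rehearsal starts 10:20 → clear.
Brass Soundcheck: starts 08:50 before Chamber Rehearsal ends 12:00, and ends 12:30 after Chamber Rehearsal starts 10:20 → overlap.
Strings Take: starts 09:00 before Chamber Rehearsal ends 12:00, and ends 12:00 after Chamber Rehearsal starts 10:20 → overlap.
Brass Session: starts 14:10 at or after Chamber Rehearsal ends 12:00 → clear.
Soloist Session: starts 16:30 at or after Chamber Rehearsal ends 12:00 → clear.
Woodwind Overdub: starts 17:30 at or after Chamber Rehearsal ends 12:00 → clear.
Chamber Rehearsal overlaps Strings Take, Brass Soundcheck.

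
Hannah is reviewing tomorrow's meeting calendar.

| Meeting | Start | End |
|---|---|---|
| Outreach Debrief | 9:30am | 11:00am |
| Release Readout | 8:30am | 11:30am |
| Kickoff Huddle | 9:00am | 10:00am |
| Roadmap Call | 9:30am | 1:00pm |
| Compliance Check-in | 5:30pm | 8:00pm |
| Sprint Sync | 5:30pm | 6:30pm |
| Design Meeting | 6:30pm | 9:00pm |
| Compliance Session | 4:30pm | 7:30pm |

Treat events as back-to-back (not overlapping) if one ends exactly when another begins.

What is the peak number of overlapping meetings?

Walk through starts and ends in time order (an end at T is processed before a start at T):
8:30am start Release Readout → 1
9:00am start Kickoff Huddle → 2
9:30am start Outreach Debrief → 3
9:30am start Roadmap Call → 4
10:00am end Kickoff Huddle → 3
11:00am end Outreach Debrief → 2
11:30am end Release Readout → 1
1:00pm end Roadmap Call → 0
4:30pm start Compliance Session → 1
5:30pm start Compliance Check-in → 2
5:30pm start Sprint Sync → 3
6:30pm end Sprint Sync → 2
6:30pm start Design Meeting → 3
7:30pm end Compliance Session → 2
8:00pm end Compliance Check-in → 1
9:00pm end Design Meeting → 0
Peak is 4, at 9:30am (Kickoff Huddle, Outreach Debrief, Release Readout, Roadmap Call).

4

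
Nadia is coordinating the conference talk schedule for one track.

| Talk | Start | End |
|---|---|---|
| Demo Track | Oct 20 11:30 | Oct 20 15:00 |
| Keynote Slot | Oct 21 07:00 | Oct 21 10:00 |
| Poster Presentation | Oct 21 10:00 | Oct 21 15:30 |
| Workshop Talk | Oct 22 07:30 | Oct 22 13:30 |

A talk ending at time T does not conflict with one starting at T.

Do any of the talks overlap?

Check each pair: they overlap iff neither finishes before the other starts.
Sorted by start: Demo Track, Keynote Slot, Poster Presentation, Workshop Talk.
Keynote Slot starts after Demo Track ends — done with Demo Track.
Poster Presentation starts exactly when Keynote Slot ends (back-to-back, no overlap) — done with Keynote Slot.
Workshop Talk starts after Poster Presentation ends.
Every pair is clear; the schedule has no overlaps.

No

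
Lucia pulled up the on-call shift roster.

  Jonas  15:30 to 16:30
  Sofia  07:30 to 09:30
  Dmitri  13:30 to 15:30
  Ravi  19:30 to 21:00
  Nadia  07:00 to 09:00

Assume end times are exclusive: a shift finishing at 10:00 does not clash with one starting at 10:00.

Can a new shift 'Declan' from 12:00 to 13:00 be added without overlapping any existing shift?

Yes — the slot is free

Nadia: ends 09:00 at or before Declan starts 12:00 → clear.
Sofia: ends 09:30 at or before Declan starts 12:00 → clear.
Dmitri: starts 13:30 at or after Declan ends 13:00 → clear.
Jonas: starts 15:30 at or after Declan ends 13:00 → clear.
Ravi: starts 19:30 at or after Declan ends 13:00 → clear.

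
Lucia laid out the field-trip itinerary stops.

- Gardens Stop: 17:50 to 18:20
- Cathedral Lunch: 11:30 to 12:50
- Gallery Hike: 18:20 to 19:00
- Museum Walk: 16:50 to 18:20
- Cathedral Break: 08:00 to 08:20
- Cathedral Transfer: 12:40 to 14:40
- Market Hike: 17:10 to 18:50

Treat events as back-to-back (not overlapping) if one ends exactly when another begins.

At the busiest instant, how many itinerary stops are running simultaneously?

Sweep the timeline, counting +1 at each start and −1 at each end (ends before starts at a tie):
08:00 start Cathedral Break → 1
08:20 end Cathedral Break → 0
11:30 start Cathedral Lunch → 1
12:40 start Cathedral Transfer → 2
12:50 end Cathedral Lunch → 1
14:40 end Cathedral Transfer → 0
16:50 start Museum Walk → 1
17:10 start Market Hike → 2
17:50 start Gardens Stop → 3
18:20 end Gardens Stop → 2
18:20 end Museum Walk → 1
18:20 start Gallery Hike → 2
18:50 end Market Hike → 1
19:00 end Gallery Hike → 0
Peak is 3, at 17:50 (Gardens Stop, Market Hike, Museum Walk).

3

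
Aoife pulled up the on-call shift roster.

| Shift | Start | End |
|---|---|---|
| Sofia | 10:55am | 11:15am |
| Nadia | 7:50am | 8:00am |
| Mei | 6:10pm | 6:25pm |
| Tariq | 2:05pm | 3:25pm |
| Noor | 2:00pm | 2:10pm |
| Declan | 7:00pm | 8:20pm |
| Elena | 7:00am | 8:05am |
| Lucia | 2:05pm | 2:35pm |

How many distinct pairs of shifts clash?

Check each pair: they overlap iff neither finishes before the other starts.
Sorted by start: Elena, Nadia, Sofia, Noor, Tariq, Lucia, Mei, Declan.
Nadia starts before Elena ends → Elena and Nadia overlap.
Sofia starts after Elena ends; Elena is clear from here.
Sofia starts after Nadia ends; Nadia is clear from here.
Noor starts after Sofia ends; Sofia is clear from here.
Tariq starts before Noor ends → Noor and Tariq overlap.
Lucia starts before Noor ends → Noor and Lucia overlap.
Mei starts after Noor ends; Noor is clear from here.
Lucia starts before Tariq ends → Tariq and Lucia overlap.
Mei starts after Tariq ends; Tariq is clear from here.
Mei starts after Lucia ends; Lucia is clear from here.
Declan starts after Mei ends.
Overlapping pairs: Elena & Nadia, Lucia & Noor, Lucia & Tariq, Noor & Tariq — 4 in total.

4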